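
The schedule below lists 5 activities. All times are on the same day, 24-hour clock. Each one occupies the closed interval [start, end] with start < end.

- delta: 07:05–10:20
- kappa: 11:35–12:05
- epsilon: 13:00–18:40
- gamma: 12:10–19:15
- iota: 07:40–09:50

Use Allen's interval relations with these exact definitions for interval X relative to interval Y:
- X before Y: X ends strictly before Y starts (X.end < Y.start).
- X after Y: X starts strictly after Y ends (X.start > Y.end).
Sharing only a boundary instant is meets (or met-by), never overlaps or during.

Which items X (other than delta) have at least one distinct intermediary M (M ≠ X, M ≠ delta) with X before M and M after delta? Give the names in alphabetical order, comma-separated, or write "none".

Target delta = [07:05, 10:20].
Intermediaries M with M after delta: epsilon, gamma, kappa.
Via epsilon — items with X before epsilon: iota, kappa.
Via gamma — items with X before gamma: iota, kappa.
Via kappa — items with X before kappa: iota.
Union: iota, kappa.

iota, kappa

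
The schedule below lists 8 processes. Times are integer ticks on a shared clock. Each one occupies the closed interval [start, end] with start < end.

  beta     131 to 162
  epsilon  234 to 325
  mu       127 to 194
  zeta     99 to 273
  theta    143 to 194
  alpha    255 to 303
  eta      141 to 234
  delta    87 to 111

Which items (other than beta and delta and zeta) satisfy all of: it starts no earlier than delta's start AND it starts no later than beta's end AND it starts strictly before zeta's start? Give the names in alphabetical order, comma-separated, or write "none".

Conditions: its start is no earlier than delta's start (X.start >= 87) AND its start is no later than beta's end (X.start <= 162) AND its start is strictly before zeta's start (X.start < 99).
alpha: start 255 >= 87? ✓; start 255 <= 162? ✗; start 255 < 99? ✗ → no.
epsilon: start 234 >= 87? ✓; start 234 <= 162? ✗; start 234 < 99? ✗ → no.
eta: start 141 >= 87? ✓; start 141 <= 162? ✓; start 141 < 99? ✗ → no.
mu: start 127 >= 87? ✓; start 127 <= 162? ✓; start 127 < 99? ✗ → no.
theta: start 143 >= 87? ✓; start 143 <= 162? ✓; start 143 < 99? ✗ → no.
Result: none.

none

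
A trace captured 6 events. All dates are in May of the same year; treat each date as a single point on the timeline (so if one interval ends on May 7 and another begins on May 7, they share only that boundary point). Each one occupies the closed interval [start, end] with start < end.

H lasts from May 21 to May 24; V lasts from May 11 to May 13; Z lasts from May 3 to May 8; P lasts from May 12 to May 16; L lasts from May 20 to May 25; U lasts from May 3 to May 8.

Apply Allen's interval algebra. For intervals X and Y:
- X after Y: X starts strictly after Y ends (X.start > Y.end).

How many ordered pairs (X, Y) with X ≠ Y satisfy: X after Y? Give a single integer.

12

Checking all 30 ordered pairs for relation 'after'; matching pairs in alphabetical order:
(H, P): H after P ✓
(H, U): H after U ✓
(H, V): H after V ✓
(H, Z): H after Z ✓
(L, P): L after P ✓
(L, U): L after U ✓
(L, V): L after V ✓
(L, Z): L after Z ✓
(P, U): P after U ✓
(P, Z): P after Z ✓
(V, U): V after U ✓
(V, Z): V after Z ✓
Count: 12.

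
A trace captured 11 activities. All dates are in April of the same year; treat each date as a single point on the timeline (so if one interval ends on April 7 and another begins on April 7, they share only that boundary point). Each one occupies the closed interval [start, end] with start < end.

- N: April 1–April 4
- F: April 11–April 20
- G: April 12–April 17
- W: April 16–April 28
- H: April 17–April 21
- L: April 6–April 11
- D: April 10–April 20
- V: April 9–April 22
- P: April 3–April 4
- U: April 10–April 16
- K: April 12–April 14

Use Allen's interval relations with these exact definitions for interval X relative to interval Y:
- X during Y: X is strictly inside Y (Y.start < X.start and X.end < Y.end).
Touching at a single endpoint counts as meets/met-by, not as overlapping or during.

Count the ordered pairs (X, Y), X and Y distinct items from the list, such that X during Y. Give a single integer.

12

Checking all 110 ordered pairs for relation 'during'; matching pairs in alphabetical order:
(D, V): D during V ✓
(F, V): F during V ✓
(G, D): G during D ✓
(G, F): G during F ✓
(G, V): G during V ✓
(H, V): H during V ✓
(H, W): H during W ✓
(K, D): K during D ✓
(K, F): K during F ✓
(K, U): K during U ✓
(K, V): K during V ✓
(U, V): U during V ✓
Count: 12.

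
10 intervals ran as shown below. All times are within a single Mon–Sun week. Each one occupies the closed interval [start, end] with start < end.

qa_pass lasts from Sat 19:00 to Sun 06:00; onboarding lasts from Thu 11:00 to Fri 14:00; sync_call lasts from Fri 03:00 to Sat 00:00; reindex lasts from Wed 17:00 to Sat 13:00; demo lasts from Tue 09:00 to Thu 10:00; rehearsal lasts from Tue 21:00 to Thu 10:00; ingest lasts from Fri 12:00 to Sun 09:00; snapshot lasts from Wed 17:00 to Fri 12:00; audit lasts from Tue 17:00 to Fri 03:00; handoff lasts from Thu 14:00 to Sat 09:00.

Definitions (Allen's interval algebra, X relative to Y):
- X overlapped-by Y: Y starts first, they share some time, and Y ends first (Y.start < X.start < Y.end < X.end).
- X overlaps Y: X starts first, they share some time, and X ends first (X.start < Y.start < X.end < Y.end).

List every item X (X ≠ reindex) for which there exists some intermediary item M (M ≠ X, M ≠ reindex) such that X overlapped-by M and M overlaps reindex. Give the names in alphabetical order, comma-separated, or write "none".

audit, handoff, onboarding, snapshot

Target reindex = [Wed 17:00, Sat 13:00].
Intermediaries M with M overlaps reindex: audit, demo, rehearsal.
Via audit — items with X overlapped-by audit: handoff, onboarding, snapshot.
Via demo — items with X overlapped-by demo: audit, snapshot.
Via rehearsal — items with X overlapped-by rehearsal: snapshot.
Union: audit, handoff, onboarding, snapshot.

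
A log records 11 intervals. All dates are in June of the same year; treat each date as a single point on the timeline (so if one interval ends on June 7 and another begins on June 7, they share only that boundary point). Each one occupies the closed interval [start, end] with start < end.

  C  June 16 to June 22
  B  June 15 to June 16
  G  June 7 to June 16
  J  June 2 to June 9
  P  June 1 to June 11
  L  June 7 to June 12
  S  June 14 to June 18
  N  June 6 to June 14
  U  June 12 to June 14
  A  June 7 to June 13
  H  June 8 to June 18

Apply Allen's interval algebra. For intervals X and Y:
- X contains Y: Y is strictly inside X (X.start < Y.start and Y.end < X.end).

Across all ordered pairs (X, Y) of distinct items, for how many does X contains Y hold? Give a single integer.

7

Checking all 110 ordered pairs for relation 'contains'; matching pairs in alphabetical order:
(G, U): G contains U ✓
(H, B): H contains B ✓
(H, U): H contains U ✓
(N, A): N contains A ✓
(N, L): N contains L ✓
(P, J): P contains J ✓
(S, B): S contains B ✓
Count: 7.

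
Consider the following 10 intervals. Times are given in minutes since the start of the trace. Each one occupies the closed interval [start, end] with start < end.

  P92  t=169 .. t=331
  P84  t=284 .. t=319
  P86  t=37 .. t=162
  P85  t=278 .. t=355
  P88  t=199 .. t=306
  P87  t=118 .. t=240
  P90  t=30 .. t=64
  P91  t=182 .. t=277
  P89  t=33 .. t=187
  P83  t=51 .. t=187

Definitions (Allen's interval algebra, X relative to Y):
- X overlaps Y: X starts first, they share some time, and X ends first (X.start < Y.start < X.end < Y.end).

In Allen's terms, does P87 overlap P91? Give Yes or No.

P87 = [t=118, t=240], P91 = [t=182, t=277].
Actual relation of P87 to P91: overlaps.
Asked whether 'overlaps' holds → Yes.

Yes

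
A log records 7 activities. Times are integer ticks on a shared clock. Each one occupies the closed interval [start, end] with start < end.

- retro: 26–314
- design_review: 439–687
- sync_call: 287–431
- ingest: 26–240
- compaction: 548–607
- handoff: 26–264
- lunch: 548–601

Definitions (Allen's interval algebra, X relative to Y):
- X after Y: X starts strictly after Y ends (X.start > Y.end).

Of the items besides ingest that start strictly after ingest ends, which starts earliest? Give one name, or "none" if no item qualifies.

sync_call

Target ingest = [26, 240].
compaction [548, 607] → after → candidate.
design_review [439, 687] → after → candidate.
handoff [26, 264] → started-by → excluded.
lunch [548, 601] → after → candidate.
retro [26, 314] → started-by → excluded.
sync_call [287, 431] → after → candidate.
Among candidates, earliest start is 287 → sync_call.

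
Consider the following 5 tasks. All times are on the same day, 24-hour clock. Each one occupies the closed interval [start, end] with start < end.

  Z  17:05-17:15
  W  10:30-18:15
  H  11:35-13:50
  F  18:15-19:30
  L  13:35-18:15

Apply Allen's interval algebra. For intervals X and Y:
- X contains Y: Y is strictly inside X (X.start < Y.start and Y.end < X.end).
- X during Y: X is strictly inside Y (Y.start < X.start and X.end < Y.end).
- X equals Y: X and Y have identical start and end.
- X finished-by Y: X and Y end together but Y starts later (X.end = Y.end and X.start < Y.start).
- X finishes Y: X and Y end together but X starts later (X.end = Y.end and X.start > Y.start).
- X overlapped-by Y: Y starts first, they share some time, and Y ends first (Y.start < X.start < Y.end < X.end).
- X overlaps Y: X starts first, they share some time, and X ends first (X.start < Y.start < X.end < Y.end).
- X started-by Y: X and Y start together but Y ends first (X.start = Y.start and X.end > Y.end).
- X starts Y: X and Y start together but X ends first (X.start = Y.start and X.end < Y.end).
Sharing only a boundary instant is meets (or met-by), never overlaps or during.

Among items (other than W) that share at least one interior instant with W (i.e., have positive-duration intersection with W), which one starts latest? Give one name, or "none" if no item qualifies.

Z

Target W = [10:30, 18:15].
F [18:15, 19:30] → met-by → excluded.
H [11:35, 13:50] → during → candidate.
L [13:35, 18:15] → finishes → candidate.
Z [17:05, 17:15] → during → candidate.
Among candidates, latest start is 17:05 → Z.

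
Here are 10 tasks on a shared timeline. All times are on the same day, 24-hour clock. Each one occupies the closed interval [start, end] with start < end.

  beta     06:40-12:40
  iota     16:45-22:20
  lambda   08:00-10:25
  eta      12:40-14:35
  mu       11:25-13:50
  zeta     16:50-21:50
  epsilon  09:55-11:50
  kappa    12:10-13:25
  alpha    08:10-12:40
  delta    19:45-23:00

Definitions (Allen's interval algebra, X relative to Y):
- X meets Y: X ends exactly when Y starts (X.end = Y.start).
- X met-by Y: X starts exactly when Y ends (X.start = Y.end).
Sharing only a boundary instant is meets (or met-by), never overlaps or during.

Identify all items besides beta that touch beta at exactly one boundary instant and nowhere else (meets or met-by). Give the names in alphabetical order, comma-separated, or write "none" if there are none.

Target beta = [06:40, 12:40].
alpha [08:10, 12:40] → finishes → no.
delta [19:45, 23:00] → after → no.
epsilon [09:55, 11:50] → during → no.
eta [12:40, 14:35] → met-by → yes.
iota [16:45, 22:20] → after → no.
kappa [12:10, 13:25] → overlapped-by → no.
lambda [08:00, 10:25] → during → no.
mu [11:25, 13:50] → overlapped-by → no.
zeta [16:50, 21:50] → after → no.
Result: eta.

eta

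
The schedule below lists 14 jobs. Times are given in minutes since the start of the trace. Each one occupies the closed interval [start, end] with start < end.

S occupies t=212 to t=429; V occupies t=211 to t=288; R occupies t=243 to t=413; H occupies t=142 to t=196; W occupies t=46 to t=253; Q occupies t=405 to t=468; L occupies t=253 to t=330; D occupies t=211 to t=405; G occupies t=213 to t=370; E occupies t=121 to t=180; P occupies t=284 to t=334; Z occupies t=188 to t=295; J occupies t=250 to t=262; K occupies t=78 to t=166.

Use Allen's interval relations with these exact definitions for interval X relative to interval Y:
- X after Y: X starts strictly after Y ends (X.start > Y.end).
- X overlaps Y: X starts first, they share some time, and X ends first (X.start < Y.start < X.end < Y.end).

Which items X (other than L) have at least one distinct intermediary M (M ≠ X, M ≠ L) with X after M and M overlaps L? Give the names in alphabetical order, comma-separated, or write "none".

P, Q

Target L = [t=253, t=330].
Intermediaries M with M overlaps L: J, V, Z.
Via J — items with X after J: P, Q.
Via V — items with X after V: Q.
Via Z — items with X after Z: Q.
Union: P, Q.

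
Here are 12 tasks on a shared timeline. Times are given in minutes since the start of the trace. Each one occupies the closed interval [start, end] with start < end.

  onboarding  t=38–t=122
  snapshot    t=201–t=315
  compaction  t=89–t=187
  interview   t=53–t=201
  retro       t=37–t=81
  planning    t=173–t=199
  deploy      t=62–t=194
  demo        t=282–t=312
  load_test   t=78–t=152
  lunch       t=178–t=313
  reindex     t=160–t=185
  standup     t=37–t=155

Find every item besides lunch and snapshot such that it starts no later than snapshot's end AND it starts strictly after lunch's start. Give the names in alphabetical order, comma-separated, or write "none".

demo

Conditions: its start is no later than snapshot's end (X.start <= t=315) AND its start is strictly after lunch's start (X.start > t=178).
compaction: start t=89 <= t=315? ✓; start t=89 > t=178? ✗ → no.
demo: start t=282 <= t=315? ✓; start t=282 > t=178? ✓ → yes.
deploy: start t=62 <= t=315? ✓; start t=62 > t=178? ✗ → no.
interview: start t=53 <= t=315? ✓; start t=53 > t=178? ✗ → no.
load_test: start t=78 <= t=315? ✓; start t=78 > t=178? ✗ → no.
onboarding: start t=38 <= t=315? ✓; start t=38 > t=178? ✗ → no.
planning: start t=173 <= t=315? ✓; start t=173 > t=178? ✗ → no.
reindex: start t=160 <= t=315? ✓; start t=160 > t=178? ✗ → no.
retro: start t=37 <= t=315? ✓; start t=37 > t=178? ✗ → no.
standup: start t=37 <= t=315? ✓; start t=37 > t=178? ✗ → no.
Result: demo.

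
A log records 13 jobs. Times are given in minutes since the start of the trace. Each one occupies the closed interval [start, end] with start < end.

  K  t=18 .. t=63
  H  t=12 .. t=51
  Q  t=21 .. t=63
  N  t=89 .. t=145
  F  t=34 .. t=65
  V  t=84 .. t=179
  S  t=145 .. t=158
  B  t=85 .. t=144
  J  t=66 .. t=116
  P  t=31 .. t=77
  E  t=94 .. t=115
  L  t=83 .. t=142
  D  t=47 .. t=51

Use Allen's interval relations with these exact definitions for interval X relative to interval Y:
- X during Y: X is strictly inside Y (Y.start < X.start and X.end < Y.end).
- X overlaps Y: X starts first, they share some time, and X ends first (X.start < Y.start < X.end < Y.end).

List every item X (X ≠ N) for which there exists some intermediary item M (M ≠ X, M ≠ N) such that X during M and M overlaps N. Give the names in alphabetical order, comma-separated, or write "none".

E

Target N = [t=89, t=145].
Intermediaries M with M overlaps N: B, J, L.
Via B — items with X during B: E.
Via J — items with X during J: E.
Via L — items with X during L: E.
Union: E.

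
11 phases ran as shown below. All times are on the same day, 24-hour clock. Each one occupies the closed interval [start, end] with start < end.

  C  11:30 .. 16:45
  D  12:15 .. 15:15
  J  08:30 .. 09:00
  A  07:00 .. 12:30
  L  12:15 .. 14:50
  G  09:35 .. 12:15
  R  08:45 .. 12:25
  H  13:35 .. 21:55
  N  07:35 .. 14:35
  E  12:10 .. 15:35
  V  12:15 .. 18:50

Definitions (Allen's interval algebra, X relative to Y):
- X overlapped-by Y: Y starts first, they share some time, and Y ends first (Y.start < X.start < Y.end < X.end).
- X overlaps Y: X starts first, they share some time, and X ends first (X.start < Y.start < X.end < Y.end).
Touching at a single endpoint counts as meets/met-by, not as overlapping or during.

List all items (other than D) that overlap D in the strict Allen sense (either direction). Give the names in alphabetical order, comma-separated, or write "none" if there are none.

Target D = [12:15, 15:15].
A [07:00, 12:30] → overlaps → yes.
C [11:30, 16:45] → contains → no.
E [12:10, 15:35] → contains → no.
G [09:35, 12:15] → meets → no.
H [13:35, 21:55] → overlapped-by → yes.
J [08:30, 09:00] → before → no.
L [12:15, 14:50] → starts → no.
N [07:35, 14:35] → overlaps → yes.
R [08:45, 12:25] → overlaps → yes.
V [12:15, 18:50] → started-by → no.
Result: A, H, N, R.

A, H, N, R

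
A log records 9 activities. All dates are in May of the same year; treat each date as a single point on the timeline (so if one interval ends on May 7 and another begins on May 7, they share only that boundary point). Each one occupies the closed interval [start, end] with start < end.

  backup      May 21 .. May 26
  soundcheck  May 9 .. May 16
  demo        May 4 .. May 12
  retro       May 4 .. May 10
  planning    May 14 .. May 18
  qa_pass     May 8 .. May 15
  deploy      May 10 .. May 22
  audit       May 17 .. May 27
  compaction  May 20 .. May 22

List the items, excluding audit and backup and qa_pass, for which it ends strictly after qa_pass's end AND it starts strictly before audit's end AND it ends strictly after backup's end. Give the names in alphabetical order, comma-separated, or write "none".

Conditions: its end is strictly after qa_pass's end (X.end > May 15) AND its start is strictly before audit's end (X.start < May 27) AND its end is strictly after backup's end (X.end > May 26).
compaction: end May 22 > May 15? ✓; start May 20 < May 27? ✓; end May 22 > May 26? ✗ → no.
demo: end May 12 > May 15? ✗; start May 4 < May 27? ✓; end May 12 > May 26? ✗ → no.
deploy: end May 22 > May 15? ✓; start May 10 < May 27? ✓; end May 22 > May 26? ✗ → no.
planning: end May 18 > May 15? ✓; start May 14 < May 27? ✓; end May 18 > May 26? ✗ → no.
retro: end May 10 > May 15? ✗; start May 4 < May 27? ✓; end May 10 > May 26? ✗ → no.
soundcheck: end May 16 > May 15? ✓; start May 9 < May 27? ✓; end May 16 > May 26? ✗ → no.
Result: none.

none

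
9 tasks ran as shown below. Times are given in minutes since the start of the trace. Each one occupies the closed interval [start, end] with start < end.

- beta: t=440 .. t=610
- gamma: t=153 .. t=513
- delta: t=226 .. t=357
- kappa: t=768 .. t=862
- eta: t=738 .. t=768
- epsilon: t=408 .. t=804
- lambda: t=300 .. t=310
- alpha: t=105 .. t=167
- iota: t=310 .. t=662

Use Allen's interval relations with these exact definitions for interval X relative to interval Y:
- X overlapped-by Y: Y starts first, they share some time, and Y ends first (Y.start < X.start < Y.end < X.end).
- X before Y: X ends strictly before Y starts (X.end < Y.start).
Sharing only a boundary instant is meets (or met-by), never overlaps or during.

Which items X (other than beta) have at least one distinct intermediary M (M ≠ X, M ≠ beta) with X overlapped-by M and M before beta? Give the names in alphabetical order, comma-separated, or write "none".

Target beta = [t=440, t=610].
Intermediaries M with M before beta: alpha, delta, lambda.
Via alpha — items with X overlapped-by alpha: gamma.
Via delta — items with X overlapped-by delta: iota.
Via lambda — items with X overlapped-by lambda: none.
Union: gamma, iota.

gamma, iota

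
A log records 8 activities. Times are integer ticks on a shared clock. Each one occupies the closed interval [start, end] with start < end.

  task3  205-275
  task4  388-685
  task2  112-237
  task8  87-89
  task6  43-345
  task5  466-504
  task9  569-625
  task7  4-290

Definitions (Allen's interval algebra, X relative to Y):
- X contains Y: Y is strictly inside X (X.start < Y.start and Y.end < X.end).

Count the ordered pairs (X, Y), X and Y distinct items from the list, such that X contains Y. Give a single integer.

Checking all 56 ordered pairs for relation 'contains'; matching pairs in alphabetical order:
(task4, task5): task4 contains task5 ✓
(task4, task9): task4 contains task9 ✓
(task6, task2): task6 contains task2 ✓
(task6, task3): task6 contains task3 ✓
(task6, task8): task6 contains task8 ✓
(task7, task2): task7 contains task2 ✓
(task7, task3): task7 contains task3 ✓
(task7, task8): task7 contains task8 ✓
Count: 8.

8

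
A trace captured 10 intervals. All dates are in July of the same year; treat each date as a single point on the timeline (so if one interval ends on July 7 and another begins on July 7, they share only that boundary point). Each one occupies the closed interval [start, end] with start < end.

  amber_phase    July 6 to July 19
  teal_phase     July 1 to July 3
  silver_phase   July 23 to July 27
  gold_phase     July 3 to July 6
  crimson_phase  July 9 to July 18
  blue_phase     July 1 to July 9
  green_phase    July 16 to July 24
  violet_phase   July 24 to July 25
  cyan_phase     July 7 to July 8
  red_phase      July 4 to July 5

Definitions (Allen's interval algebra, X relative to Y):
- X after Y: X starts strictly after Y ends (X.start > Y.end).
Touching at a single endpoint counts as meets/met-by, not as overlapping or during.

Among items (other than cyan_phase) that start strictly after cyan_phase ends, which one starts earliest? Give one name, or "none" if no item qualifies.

Target cyan_phase = [July 7, July 8].
amber_phase [July 6, July 19] → contains → excluded.
blue_phase [July 1, July 9] → contains → excluded.
crimson_phase [July 9, July 18] → after → candidate.
gold_phase [July 3, July 6] → before → excluded.
green_phase [July 16, July 24] → after → candidate.
red_phase [July 4, July 5] → before → excluded.
silver_phase [July 23, July 27] → after → candidate.
teal_phase [July 1, July 3] → before → excluded.
violet_phase [July 24, July 25] → after → candidate.
Among candidates, earliest start is July 9 → crimson_phase.

crimson_phase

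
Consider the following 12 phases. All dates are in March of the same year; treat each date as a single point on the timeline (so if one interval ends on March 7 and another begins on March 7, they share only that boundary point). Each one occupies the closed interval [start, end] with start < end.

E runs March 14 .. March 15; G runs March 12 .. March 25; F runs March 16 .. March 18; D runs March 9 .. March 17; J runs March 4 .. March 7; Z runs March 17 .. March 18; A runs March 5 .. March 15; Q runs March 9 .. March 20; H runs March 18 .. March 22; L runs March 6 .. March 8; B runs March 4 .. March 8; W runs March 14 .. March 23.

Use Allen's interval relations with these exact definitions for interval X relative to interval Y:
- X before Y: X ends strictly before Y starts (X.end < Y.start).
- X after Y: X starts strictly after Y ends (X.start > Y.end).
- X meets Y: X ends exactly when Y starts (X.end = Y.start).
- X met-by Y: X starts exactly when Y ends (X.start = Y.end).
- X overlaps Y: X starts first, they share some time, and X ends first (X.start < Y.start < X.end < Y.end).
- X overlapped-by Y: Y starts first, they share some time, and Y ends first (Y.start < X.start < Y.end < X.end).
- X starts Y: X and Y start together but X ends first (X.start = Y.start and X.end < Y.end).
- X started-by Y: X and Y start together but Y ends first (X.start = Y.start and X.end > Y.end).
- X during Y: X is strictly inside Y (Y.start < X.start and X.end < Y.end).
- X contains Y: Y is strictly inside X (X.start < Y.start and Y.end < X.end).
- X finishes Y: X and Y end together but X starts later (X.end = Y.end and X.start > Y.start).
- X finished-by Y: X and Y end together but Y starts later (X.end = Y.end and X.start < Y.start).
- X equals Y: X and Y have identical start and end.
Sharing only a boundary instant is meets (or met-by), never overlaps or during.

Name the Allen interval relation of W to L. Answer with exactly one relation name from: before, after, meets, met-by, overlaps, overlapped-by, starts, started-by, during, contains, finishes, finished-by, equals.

after

W = [March 14, March 23]; L = [March 6, March 8].
Compare endpoints: W.start > L.start, W.start > L.end, W.end > L.start, W.end > L.end.
That pattern is 'after'.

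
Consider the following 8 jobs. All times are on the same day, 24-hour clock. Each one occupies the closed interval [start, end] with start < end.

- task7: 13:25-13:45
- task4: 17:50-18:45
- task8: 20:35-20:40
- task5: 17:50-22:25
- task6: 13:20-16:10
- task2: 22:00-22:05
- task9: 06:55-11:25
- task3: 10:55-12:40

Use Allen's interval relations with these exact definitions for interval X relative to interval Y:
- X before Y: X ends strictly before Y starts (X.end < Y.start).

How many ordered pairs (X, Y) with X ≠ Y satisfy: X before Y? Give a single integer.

Checking all 56 ordered pairs for relation 'before'; matching pairs in alphabetical order:
(task3, task2): task3 before task2 ✓
(task3, task4): task3 before task4 ✓
(task3, task5): task3 before task5 ✓
(task3, task6): task3 before task6 ✓
(task3, task7): task3 before task7 ✓
(task3, task8): task3 before task8 ✓
(task4, task2): task4 before task2 ✓
(task4, task8): task4 before task8 ✓
(task6, task2): task6 before task2 ✓
(task6, task4): task6 before task4 ✓
(task6, task5): task6 before task5 ✓
(task6, task8): task6 before task8 ✓
(task7, task2): task7 before task2 ✓
(task7, task4): task7 before task4 ✓
(task7, task5): task7 before task5 ✓
(task7, task8): task7 before task8 ✓
(task8, task2): task8 before task2 ✓
(task9, task2): task9 before task2 ✓
(task9, task4): task9 before task4 ✓
(task9, task5): task9 before task5 ✓
(task9, task6): task9 before task6 ✓
(task9, task7): task9 before task7 ✓
(task9, task8): task9 before task8 ✓
Count: 23.

23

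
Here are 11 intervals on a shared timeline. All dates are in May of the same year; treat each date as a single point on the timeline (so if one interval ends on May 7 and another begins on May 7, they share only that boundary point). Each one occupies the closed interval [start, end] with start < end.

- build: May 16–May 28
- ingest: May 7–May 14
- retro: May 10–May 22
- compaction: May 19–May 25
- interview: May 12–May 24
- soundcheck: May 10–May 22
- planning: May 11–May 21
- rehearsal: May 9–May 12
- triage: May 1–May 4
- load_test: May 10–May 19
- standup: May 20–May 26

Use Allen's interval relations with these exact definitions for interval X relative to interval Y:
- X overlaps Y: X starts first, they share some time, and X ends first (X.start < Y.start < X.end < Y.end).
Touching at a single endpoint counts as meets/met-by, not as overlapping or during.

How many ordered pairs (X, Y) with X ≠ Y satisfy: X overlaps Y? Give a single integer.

28

Checking all 110 ordered pairs for relation 'overlaps'; matching pairs in alphabetical order:
(compaction, standup): compaction overlaps standup ✓
(ingest, interview): ingest overlaps interview ✓
(ingest, load_test): ingest overlaps load_test ✓
(ingest, planning): ingest overlaps planning ✓
(ingest, retro): ingest overlaps retro ✓
(ingest, soundcheck): ingest overlaps soundcheck ✓
(interview, build): interview overlaps build ✓
(interview, compaction): interview overlaps compaction ✓
(interview, standup): interview overlaps standup ✓
(load_test, build): load_test overlaps build ✓
(load_test, interview): load_test overlaps interview ✓
(load_test, planning): load_test overlaps planning ✓
(planning, build): planning overlaps build ✓
(planning, compaction): planning overlaps compaction ✓
(planning, interview): planning overlaps interview ✓
(planning, standup): planning overlaps standup ✓
(rehearsal, load_test): rehearsal overlaps load_test ✓
(rehearsal, planning): rehearsal overlaps planning ✓
(rehearsal, retro): rehearsal overlaps retro ✓
(rehearsal, soundcheck): rehearsal overlaps soundcheck ✓
(retro, build): retro overlaps build ✓
(retro, compaction): retro overlaps compaction ✓
(retro, interview): retro overlaps interview ✓
(retro, standup): retro overlaps standup ✓
... plus 4 further pairs not listed.
Count: 28.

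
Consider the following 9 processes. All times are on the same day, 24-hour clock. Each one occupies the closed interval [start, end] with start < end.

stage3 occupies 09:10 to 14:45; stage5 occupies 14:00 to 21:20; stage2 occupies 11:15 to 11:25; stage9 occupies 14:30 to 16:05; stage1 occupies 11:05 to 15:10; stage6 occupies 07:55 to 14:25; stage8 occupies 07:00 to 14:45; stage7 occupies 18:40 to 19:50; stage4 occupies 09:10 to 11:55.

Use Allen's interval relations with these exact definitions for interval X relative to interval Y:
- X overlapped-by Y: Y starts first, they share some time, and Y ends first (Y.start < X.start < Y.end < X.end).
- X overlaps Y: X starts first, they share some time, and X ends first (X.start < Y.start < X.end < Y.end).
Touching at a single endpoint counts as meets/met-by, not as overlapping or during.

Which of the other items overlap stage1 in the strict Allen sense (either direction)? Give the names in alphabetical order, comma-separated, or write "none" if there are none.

Target stage1 = [11:05, 15:10].
stage2 [11:15, 11:25] → during → no.
stage3 [09:10, 14:45] → overlaps → yes.
stage4 [09:10, 11:55] → overlaps → yes.
stage5 [14:00, 21:20] → overlapped-by → yes.
stage6 [07:55, 14:25] → overlaps → yes.
stage7 [18:40, 19:50] → after → no.
stage8 [07:00, 14:45] → overlaps → yes.
stage9 [14:30, 16:05] → overlapped-by → yes.
Result: stage3, stage4, stage5, stage6, stage8, stage9.

stage3, stage4, stage5, stage6, stage8, stage9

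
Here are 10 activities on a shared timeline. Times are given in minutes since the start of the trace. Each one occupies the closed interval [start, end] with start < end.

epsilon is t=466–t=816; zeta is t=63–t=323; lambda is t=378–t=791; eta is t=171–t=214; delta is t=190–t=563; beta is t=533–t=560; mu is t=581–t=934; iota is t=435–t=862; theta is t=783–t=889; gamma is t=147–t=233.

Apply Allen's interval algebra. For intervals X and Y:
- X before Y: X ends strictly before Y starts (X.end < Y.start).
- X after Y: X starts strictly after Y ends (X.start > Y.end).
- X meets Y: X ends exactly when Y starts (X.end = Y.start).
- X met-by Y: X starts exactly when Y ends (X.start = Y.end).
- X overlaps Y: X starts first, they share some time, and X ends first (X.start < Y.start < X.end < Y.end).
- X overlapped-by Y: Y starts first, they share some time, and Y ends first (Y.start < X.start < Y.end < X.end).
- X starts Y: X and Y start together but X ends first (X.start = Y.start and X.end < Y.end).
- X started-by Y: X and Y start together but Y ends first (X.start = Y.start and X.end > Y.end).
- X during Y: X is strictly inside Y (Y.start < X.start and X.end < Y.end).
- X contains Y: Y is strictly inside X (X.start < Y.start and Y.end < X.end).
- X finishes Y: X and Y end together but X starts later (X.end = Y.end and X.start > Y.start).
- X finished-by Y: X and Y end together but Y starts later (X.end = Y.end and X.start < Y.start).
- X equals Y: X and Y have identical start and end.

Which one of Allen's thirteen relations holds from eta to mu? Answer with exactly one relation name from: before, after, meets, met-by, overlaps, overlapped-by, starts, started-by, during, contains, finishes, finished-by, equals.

before

eta = [t=171, t=214]; mu = [t=581, t=934].
Compare endpoints: eta.start < mu.start, eta.start < mu.end, eta.end < mu.start, eta.end < mu.end.
That pattern is 'before'.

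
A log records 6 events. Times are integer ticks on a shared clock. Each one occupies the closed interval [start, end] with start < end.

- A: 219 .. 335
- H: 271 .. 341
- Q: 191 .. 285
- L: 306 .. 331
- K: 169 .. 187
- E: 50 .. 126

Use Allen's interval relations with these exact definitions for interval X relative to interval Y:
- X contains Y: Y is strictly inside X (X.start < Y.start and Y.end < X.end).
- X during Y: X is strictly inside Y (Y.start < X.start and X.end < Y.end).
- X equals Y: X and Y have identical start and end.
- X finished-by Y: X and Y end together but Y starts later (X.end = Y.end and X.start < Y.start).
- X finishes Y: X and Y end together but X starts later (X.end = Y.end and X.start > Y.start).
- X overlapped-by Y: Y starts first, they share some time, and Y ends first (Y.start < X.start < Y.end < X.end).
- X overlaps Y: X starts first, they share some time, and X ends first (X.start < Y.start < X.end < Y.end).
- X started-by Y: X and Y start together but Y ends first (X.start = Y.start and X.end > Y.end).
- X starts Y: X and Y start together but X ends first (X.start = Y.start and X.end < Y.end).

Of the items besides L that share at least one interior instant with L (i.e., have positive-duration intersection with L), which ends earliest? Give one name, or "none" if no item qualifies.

Target L = [306, 331].
A [219, 335] → contains → candidate.
E [50, 126] → before → excluded.
H [271, 341] → contains → candidate.
K [169, 187] → before → excluded.
Q [191, 285] → before → excluded.
Among candidates, earliest end is 335 → A.

A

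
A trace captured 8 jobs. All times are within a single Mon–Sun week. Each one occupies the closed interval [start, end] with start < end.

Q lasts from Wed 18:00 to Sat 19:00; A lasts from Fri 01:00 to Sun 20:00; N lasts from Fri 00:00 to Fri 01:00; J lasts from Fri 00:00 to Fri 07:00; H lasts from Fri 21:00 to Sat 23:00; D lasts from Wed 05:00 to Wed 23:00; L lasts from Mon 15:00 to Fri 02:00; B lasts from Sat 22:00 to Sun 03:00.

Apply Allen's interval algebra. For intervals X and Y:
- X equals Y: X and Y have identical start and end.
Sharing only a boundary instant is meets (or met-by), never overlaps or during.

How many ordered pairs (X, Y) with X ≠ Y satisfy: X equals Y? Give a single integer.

0

Checking all 56 ordered pairs for relation 'equals'; matching pairs in alphabetical order:
No pair satisfies it.
Count: 0.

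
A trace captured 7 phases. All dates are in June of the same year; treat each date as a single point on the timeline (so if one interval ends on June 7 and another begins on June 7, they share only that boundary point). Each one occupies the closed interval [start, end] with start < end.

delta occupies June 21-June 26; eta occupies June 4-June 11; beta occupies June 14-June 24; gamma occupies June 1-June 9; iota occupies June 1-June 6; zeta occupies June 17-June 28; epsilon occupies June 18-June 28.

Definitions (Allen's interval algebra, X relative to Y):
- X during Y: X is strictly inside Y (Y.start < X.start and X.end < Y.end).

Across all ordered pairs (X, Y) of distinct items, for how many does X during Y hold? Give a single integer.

Checking all 42 ordered pairs for relation 'during'; matching pairs in alphabetical order:
(delta, epsilon): delta during epsilon ✓
(delta, zeta): delta during zeta ✓
Count: 2.

2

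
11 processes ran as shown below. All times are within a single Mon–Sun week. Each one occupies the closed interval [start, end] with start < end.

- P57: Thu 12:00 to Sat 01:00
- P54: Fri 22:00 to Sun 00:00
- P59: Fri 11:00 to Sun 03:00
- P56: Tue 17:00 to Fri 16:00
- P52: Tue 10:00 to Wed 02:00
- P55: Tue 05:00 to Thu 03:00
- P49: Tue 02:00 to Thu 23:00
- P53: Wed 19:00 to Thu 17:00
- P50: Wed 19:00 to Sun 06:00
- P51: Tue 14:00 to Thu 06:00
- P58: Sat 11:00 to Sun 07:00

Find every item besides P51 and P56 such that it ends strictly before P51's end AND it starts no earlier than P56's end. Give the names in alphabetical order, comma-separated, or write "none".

Conditions: its end is strictly before P51's end (X.end < Thu 06:00) AND its start is no earlier than P56's end (X.start >= Fri 16:00).
P49: end Thu 23:00 < Thu 06:00? ✗; start Tue 02:00 >= Fri 16:00? ✗ → no.
P50: end Sun 06:00 < Thu 06:00? ✗; start Wed 19:00 >= Fri 16:00? ✗ → no.
P52: end Wed 02:00 < Thu 06:00? ✓; start Tue 10:00 >= Fri 16:00? ✗ → no.
P53: end Thu 17:00 < Thu 06:00? ✗; start Wed 19:00 >= Fri 16:00? ✗ → no.
P54: end Sun 00:00 < Thu 06:00? ✗; start Fri 22:00 >= Fri 16:00? ✓ → no.
P55: end Thu 03:00 < Thu 06:00? ✓; start Tue 05:00 >= Fri 16:00? ✗ → no.
P57: end Sat 01:00 < Thu 06:00? ✗; start Thu 12:00 >= Fri 16:00? ✗ → no.
P58: end Sun 07:00 < Thu 06:00? ✗; start Sat 11:00 >= Fri 16:00? ✓ → no.
P59: end Sun 03:00 < Thu 06:00? ✗; start Fri 11:00 >= Fri 16:00? ✗ → no.
Result: none.

none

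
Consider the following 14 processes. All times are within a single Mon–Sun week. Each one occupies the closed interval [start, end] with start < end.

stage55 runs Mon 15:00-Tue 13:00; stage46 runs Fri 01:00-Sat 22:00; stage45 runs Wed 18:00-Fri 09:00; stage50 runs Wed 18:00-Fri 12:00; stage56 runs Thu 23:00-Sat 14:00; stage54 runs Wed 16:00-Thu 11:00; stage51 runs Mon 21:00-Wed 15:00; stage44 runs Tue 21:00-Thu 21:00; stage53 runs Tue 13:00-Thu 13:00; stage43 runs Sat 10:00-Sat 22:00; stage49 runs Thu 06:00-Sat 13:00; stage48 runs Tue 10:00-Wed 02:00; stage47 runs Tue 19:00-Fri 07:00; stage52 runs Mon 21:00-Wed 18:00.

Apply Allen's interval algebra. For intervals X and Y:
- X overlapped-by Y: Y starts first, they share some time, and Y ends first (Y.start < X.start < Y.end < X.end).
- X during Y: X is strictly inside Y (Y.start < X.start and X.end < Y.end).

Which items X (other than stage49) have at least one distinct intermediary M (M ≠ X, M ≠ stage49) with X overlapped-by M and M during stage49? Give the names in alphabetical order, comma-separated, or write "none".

none

Target stage49 = [Thu 06:00, Sat 13:00].
Intermediaries M with M during stage49: none.
Union: none.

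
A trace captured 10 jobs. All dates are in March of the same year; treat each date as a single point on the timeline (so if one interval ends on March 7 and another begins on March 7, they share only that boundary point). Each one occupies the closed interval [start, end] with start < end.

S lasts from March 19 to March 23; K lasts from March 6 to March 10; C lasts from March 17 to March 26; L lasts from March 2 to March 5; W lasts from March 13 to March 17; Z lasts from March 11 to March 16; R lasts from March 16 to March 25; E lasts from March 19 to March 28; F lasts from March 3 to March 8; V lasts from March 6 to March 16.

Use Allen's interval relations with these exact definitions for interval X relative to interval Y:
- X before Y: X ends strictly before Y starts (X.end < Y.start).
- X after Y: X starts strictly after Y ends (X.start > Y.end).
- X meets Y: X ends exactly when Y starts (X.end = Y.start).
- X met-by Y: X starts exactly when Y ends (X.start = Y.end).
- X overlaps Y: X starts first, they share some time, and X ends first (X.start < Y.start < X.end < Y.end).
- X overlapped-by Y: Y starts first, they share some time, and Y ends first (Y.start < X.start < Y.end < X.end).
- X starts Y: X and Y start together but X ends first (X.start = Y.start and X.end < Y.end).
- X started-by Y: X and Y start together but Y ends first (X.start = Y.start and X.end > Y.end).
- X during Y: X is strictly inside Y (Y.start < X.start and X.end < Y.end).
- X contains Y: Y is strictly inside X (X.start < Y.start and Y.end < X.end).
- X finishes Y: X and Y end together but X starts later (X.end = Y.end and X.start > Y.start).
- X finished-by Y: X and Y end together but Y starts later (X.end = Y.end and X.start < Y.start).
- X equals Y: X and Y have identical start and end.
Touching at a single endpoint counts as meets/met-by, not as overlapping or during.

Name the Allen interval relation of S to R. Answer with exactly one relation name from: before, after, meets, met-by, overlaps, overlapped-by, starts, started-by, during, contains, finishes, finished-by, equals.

during

S = [March 19, March 23]; R = [March 16, March 25].
Compare endpoints: S.start > R.start, S.start < R.end, S.end > R.start, S.end < R.end.
That pattern is 'during'.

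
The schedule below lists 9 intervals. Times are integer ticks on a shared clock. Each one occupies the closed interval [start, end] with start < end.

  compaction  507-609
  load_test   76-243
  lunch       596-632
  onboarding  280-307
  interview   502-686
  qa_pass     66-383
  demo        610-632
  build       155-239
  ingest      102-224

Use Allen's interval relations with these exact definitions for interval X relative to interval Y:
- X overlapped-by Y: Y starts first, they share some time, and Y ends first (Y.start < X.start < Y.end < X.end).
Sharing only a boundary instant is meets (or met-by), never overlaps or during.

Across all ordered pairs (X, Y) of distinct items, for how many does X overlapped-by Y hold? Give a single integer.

2

Checking all 72 ordered pairs for relation 'overlapped-by'; matching pairs in alphabetical order:
(build, ingest): build overlapped-by ingest ✓
(lunch, compaction): lunch overlapped-by compaction ✓
Count: 2.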